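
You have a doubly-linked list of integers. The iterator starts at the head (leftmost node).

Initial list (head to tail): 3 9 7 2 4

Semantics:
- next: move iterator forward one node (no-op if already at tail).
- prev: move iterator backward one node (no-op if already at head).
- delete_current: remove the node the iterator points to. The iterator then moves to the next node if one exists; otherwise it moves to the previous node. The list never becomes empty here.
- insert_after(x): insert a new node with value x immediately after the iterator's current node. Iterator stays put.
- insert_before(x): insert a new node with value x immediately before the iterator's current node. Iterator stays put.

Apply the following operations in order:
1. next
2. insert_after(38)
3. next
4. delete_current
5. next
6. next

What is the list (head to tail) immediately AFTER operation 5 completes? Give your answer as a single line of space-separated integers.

After 1 (next): list=[3, 9, 7, 2, 4] cursor@9
After 2 (insert_after(38)): list=[3, 9, 38, 7, 2, 4] cursor@9
After 3 (next): list=[3, 9, 38, 7, 2, 4] cursor@38
After 4 (delete_current): list=[3, 9, 7, 2, 4] cursor@7
After 5 (next): list=[3, 9, 7, 2, 4] cursor@2

Answer: 3 9 7 2 4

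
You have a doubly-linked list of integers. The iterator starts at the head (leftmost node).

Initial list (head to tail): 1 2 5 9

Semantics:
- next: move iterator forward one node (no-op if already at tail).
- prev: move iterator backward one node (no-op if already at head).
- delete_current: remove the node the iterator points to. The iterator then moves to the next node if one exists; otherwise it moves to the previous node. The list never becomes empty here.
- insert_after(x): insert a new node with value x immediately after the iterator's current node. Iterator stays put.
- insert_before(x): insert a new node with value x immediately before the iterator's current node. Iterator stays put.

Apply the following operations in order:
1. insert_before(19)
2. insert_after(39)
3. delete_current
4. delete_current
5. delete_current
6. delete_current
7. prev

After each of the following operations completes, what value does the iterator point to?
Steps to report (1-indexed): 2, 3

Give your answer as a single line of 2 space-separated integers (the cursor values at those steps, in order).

After 1 (insert_before(19)): list=[19, 1, 2, 5, 9] cursor@1
After 2 (insert_after(39)): list=[19, 1, 39, 2, 5, 9] cursor@1
After 3 (delete_current): list=[19, 39, 2, 5, 9] cursor@39
After 4 (delete_current): list=[19, 2, 5, 9] cursor@2
After 5 (delete_current): list=[19, 5, 9] cursor@5
After 6 (delete_current): list=[19, 9] cursor@9
After 7 (prev): list=[19, 9] cursor@19

Answer: 1 39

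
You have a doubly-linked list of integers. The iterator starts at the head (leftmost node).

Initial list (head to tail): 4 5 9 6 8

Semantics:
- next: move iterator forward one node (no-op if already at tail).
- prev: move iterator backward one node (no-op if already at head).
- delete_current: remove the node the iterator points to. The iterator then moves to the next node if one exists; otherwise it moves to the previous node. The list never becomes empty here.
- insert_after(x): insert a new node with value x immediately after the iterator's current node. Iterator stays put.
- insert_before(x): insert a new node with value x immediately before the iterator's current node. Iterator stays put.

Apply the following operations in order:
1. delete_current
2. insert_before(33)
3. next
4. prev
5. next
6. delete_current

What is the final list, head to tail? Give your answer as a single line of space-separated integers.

After 1 (delete_current): list=[5, 9, 6, 8] cursor@5
After 2 (insert_before(33)): list=[33, 5, 9, 6, 8] cursor@5
After 3 (next): list=[33, 5, 9, 6, 8] cursor@9
After 4 (prev): list=[33, 5, 9, 6, 8] cursor@5
After 5 (next): list=[33, 5, 9, 6, 8] cursor@9
After 6 (delete_current): list=[33, 5, 6, 8] cursor@6

Answer: 33 5 6 8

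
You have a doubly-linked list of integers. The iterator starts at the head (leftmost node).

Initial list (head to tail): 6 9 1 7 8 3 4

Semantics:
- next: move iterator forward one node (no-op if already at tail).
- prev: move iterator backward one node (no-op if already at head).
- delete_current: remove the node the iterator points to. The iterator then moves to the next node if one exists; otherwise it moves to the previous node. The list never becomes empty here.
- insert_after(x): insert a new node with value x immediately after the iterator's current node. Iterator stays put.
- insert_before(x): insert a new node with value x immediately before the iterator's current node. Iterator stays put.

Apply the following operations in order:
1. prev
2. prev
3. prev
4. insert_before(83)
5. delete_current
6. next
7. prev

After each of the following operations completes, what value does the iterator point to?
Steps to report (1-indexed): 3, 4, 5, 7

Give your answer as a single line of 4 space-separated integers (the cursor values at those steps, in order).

After 1 (prev): list=[6, 9, 1, 7, 8, 3, 4] cursor@6
After 2 (prev): list=[6, 9, 1, 7, 8, 3, 4] cursor@6
After 3 (prev): list=[6, 9, 1, 7, 8, 3, 4] cursor@6
After 4 (insert_before(83)): list=[83, 6, 9, 1, 7, 8, 3, 4] cursor@6
After 5 (delete_current): list=[83, 9, 1, 7, 8, 3, 4] cursor@9
After 6 (next): list=[83, 9, 1, 7, 8, 3, 4] cursor@1
After 7 (prev): list=[83, 9, 1, 7, 8, 3, 4] cursor@9

Answer: 6 6 9 9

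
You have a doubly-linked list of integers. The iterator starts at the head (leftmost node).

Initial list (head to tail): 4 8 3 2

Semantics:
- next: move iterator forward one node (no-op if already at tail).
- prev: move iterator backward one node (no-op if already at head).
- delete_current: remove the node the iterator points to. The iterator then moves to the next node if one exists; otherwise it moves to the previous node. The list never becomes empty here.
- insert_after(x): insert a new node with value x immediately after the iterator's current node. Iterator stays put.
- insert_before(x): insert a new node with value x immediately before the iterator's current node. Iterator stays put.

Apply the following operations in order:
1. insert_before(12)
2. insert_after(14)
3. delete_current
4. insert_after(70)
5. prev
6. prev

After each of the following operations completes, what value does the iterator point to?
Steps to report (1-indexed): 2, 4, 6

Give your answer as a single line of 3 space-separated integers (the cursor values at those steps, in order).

After 1 (insert_before(12)): list=[12, 4, 8, 3, 2] cursor@4
After 2 (insert_after(14)): list=[12, 4, 14, 8, 3, 2] cursor@4
After 3 (delete_current): list=[12, 14, 8, 3, 2] cursor@14
After 4 (insert_after(70)): list=[12, 14, 70, 8, 3, 2] cursor@14
After 5 (prev): list=[12, 14, 70, 8, 3, 2] cursor@12
After 6 (prev): list=[12, 14, 70, 8, 3, 2] cursor@12

Answer: 4 14 12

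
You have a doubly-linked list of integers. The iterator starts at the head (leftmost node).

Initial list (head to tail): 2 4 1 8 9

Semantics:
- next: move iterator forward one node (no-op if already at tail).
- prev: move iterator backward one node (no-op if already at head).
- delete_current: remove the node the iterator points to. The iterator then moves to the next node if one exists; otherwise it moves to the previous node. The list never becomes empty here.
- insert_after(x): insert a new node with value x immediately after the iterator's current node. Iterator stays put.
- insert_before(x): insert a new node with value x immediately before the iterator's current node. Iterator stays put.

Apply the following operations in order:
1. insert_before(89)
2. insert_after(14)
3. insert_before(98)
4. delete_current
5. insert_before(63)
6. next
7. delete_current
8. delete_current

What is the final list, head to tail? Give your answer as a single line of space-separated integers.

Answer: 89 98 63 14 8 9

Derivation:
After 1 (insert_before(89)): list=[89, 2, 4, 1, 8, 9] cursor@2
After 2 (insert_after(14)): list=[89, 2, 14, 4, 1, 8, 9] cursor@2
After 3 (insert_before(98)): list=[89, 98, 2, 14, 4, 1, 8, 9] cursor@2
After 4 (delete_current): list=[89, 98, 14, 4, 1, 8, 9] cursor@14
After 5 (insert_before(63)): list=[89, 98, 63, 14, 4, 1, 8, 9] cursor@14
After 6 (next): list=[89, 98, 63, 14, 4, 1, 8, 9] cursor@4
After 7 (delete_current): list=[89, 98, 63, 14, 1, 8, 9] cursor@1
After 8 (delete_current): list=[89, 98, 63, 14, 8, 9] cursor@8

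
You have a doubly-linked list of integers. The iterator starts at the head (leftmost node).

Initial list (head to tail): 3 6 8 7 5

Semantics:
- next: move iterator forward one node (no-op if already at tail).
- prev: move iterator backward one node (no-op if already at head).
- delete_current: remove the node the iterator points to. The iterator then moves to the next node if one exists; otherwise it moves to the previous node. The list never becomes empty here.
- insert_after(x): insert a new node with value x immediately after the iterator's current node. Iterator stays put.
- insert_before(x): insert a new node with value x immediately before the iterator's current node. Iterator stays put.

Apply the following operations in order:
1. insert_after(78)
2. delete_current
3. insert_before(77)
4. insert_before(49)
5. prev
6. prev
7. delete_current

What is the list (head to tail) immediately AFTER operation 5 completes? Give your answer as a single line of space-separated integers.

Answer: 77 49 78 6 8 7 5

Derivation:
After 1 (insert_after(78)): list=[3, 78, 6, 8, 7, 5] cursor@3
After 2 (delete_current): list=[78, 6, 8, 7, 5] cursor@78
After 3 (insert_before(77)): list=[77, 78, 6, 8, 7, 5] cursor@78
After 4 (insert_before(49)): list=[77, 49, 78, 6, 8, 7, 5] cursor@78
After 5 (prev): list=[77, 49, 78, 6, 8, 7, 5] cursor@49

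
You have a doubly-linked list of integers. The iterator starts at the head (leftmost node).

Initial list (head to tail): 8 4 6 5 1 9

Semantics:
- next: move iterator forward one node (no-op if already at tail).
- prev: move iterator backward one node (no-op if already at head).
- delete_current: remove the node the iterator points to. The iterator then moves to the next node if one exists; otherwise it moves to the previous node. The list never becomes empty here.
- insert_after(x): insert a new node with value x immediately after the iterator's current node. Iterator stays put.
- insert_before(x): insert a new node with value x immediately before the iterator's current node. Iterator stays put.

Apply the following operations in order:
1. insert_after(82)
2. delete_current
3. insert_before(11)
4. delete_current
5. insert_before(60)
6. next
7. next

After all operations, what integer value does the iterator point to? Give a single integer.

After 1 (insert_after(82)): list=[8, 82, 4, 6, 5, 1, 9] cursor@8
After 2 (delete_current): list=[82, 4, 6, 5, 1, 9] cursor@82
After 3 (insert_before(11)): list=[11, 82, 4, 6, 5, 1, 9] cursor@82
After 4 (delete_current): list=[11, 4, 6, 5, 1, 9] cursor@4
After 5 (insert_before(60)): list=[11, 60, 4, 6, 5, 1, 9] cursor@4
After 6 (next): list=[11, 60, 4, 6, 5, 1, 9] cursor@6
After 7 (next): list=[11, 60, 4, 6, 5, 1, 9] cursor@5

Answer: 5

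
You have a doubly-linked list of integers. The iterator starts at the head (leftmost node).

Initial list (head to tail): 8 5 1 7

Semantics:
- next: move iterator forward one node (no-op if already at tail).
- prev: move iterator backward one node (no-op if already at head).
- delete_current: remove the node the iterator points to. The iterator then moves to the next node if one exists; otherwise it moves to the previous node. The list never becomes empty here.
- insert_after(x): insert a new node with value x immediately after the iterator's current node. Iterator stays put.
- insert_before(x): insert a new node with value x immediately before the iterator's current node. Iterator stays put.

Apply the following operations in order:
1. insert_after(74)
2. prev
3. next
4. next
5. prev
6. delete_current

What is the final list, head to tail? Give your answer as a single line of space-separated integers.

Answer: 8 5 1 7

Derivation:
After 1 (insert_after(74)): list=[8, 74, 5, 1, 7] cursor@8
After 2 (prev): list=[8, 74, 5, 1, 7] cursor@8
After 3 (next): list=[8, 74, 5, 1, 7] cursor@74
After 4 (next): list=[8, 74, 5, 1, 7] cursor@5
After 5 (prev): list=[8, 74, 5, 1, 7] cursor@74
After 6 (delete_current): list=[8, 5, 1, 7] cursor@5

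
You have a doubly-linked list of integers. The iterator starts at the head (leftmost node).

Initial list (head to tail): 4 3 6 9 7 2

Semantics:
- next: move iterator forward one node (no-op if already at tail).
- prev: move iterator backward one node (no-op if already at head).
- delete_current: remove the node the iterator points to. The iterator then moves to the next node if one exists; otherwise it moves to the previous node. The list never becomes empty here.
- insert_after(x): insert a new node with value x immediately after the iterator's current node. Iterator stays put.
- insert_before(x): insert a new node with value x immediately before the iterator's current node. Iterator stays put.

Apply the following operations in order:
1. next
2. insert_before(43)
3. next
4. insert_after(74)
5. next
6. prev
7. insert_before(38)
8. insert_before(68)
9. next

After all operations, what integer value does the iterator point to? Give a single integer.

After 1 (next): list=[4, 3, 6, 9, 7, 2] cursor@3
After 2 (insert_before(43)): list=[4, 43, 3, 6, 9, 7, 2] cursor@3
After 3 (next): list=[4, 43, 3, 6, 9, 7, 2] cursor@6
After 4 (insert_after(74)): list=[4, 43, 3, 6, 74, 9, 7, 2] cursor@6
After 5 (next): list=[4, 43, 3, 6, 74, 9, 7, 2] cursor@74
After 6 (prev): list=[4, 43, 3, 6, 74, 9, 7, 2] cursor@6
After 7 (insert_before(38)): list=[4, 43, 3, 38, 6, 74, 9, 7, 2] cursor@6
After 8 (insert_before(68)): list=[4, 43, 3, 38, 68, 6, 74, 9, 7, 2] cursor@6
After 9 (next): list=[4, 43, 3, 38, 68, 6, 74, 9, 7, 2] cursor@74

Answer: 74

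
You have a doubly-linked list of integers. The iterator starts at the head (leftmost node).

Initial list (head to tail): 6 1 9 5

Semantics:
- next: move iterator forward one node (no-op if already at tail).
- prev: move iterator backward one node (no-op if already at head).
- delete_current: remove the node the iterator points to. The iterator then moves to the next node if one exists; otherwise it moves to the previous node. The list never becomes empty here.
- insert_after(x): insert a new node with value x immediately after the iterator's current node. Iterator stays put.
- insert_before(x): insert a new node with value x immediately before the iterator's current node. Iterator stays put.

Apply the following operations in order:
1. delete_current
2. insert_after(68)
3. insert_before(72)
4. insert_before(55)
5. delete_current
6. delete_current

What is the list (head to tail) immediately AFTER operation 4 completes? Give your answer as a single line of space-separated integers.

Answer: 72 55 1 68 9 5

Derivation:
After 1 (delete_current): list=[1, 9, 5] cursor@1
After 2 (insert_after(68)): list=[1, 68, 9, 5] cursor@1
After 3 (insert_before(72)): list=[72, 1, 68, 9, 5] cursor@1
After 4 (insert_before(55)): list=[72, 55, 1, 68, 9, 5] cursor@1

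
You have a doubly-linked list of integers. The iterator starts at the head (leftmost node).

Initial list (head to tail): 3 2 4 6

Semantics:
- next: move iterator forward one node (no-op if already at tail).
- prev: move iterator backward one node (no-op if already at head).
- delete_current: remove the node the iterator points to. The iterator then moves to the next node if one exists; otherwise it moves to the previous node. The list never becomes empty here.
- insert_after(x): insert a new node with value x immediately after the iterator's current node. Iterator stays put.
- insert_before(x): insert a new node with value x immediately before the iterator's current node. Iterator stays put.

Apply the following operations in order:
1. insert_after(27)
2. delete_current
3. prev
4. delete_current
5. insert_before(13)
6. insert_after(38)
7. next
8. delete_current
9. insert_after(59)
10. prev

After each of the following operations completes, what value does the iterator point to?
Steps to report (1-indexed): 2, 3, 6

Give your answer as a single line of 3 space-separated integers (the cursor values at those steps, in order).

After 1 (insert_after(27)): list=[3, 27, 2, 4, 6] cursor@3
After 2 (delete_current): list=[27, 2, 4, 6] cursor@27
After 3 (prev): list=[27, 2, 4, 6] cursor@27
After 4 (delete_current): list=[2, 4, 6] cursor@2
After 5 (insert_before(13)): list=[13, 2, 4, 6] cursor@2
After 6 (insert_after(38)): list=[13, 2, 38, 4, 6] cursor@2
After 7 (next): list=[13, 2, 38, 4, 6] cursor@38
After 8 (delete_current): list=[13, 2, 4, 6] cursor@4
After 9 (insert_after(59)): list=[13, 2, 4, 59, 6] cursor@4
After 10 (prev): list=[13, 2, 4, 59, 6] cursor@2

Answer: 27 27 2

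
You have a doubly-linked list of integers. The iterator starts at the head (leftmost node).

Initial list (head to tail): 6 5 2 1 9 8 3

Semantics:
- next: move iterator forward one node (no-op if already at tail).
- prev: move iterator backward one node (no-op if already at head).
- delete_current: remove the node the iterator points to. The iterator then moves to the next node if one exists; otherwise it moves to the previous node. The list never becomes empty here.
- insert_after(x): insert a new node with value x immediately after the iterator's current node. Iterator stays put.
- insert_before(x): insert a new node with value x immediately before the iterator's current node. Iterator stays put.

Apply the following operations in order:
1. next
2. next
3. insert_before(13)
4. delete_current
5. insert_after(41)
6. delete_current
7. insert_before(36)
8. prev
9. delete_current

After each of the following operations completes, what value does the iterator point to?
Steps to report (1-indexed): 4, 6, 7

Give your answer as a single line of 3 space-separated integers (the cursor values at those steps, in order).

Answer: 1 41 41

Derivation:
After 1 (next): list=[6, 5, 2, 1, 9, 8, 3] cursor@5
After 2 (next): list=[6, 5, 2, 1, 9, 8, 3] cursor@2
After 3 (insert_before(13)): list=[6, 5, 13, 2, 1, 9, 8, 3] cursor@2
After 4 (delete_current): list=[6, 5, 13, 1, 9, 8, 3] cursor@1
After 5 (insert_after(41)): list=[6, 5, 13, 1, 41, 9, 8, 3] cursor@1
After 6 (delete_current): list=[6, 5, 13, 41, 9, 8, 3] cursor@41
After 7 (insert_before(36)): list=[6, 5, 13, 36, 41, 9, 8, 3] cursor@41
After 8 (prev): list=[6, 5, 13, 36, 41, 9, 8, 3] cursor@36
After 9 (delete_current): list=[6, 5, 13, 41, 9, 8, 3] cursor@41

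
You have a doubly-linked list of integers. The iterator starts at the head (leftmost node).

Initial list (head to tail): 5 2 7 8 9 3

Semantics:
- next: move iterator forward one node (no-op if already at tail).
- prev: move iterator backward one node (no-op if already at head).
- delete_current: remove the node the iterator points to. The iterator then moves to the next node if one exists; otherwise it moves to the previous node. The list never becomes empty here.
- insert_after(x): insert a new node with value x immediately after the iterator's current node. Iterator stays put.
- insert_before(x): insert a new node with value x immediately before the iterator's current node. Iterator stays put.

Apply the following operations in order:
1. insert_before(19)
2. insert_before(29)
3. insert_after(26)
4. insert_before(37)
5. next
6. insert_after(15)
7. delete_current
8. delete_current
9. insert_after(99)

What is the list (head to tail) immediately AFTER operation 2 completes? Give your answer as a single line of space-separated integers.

Answer: 19 29 5 2 7 8 9 3

Derivation:
After 1 (insert_before(19)): list=[19, 5, 2, 7, 8, 9, 3] cursor@5
After 2 (insert_before(29)): list=[19, 29, 5, 2, 7, 8, 9, 3] cursor@5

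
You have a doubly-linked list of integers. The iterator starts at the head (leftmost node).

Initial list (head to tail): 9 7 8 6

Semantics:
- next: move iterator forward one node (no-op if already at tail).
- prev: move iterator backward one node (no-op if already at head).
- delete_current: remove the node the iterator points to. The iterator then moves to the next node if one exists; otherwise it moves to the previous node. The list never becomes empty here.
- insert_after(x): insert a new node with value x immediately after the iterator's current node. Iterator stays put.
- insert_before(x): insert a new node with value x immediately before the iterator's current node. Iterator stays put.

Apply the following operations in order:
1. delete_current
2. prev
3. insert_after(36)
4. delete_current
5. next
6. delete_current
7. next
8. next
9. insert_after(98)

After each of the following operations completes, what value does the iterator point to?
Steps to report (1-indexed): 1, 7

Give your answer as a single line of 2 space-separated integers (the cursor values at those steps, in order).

After 1 (delete_current): list=[7, 8, 6] cursor@7
After 2 (prev): list=[7, 8, 6] cursor@7
After 3 (insert_after(36)): list=[7, 36, 8, 6] cursor@7
After 4 (delete_current): list=[36, 8, 6] cursor@36
After 5 (next): list=[36, 8, 6] cursor@8
After 6 (delete_current): list=[36, 6] cursor@6
After 7 (next): list=[36, 6] cursor@6
After 8 (next): list=[36, 6] cursor@6
After 9 (insert_after(98)): list=[36, 6, 98] cursor@6

Answer: 7 6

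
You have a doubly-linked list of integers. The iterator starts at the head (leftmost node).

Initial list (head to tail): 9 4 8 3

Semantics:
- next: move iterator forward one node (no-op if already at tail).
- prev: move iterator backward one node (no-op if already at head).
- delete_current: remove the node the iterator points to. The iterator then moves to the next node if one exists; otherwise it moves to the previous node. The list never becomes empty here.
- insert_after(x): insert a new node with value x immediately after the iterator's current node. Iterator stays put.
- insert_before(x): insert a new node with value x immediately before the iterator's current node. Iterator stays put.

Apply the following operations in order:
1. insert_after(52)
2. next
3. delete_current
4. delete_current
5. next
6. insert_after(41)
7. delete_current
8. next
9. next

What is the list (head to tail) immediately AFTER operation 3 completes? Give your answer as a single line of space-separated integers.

Answer: 9 4 8 3

Derivation:
After 1 (insert_after(52)): list=[9, 52, 4, 8, 3] cursor@9
After 2 (next): list=[9, 52, 4, 8, 3] cursor@52
After 3 (delete_current): list=[9, 4, 8, 3] cursor@4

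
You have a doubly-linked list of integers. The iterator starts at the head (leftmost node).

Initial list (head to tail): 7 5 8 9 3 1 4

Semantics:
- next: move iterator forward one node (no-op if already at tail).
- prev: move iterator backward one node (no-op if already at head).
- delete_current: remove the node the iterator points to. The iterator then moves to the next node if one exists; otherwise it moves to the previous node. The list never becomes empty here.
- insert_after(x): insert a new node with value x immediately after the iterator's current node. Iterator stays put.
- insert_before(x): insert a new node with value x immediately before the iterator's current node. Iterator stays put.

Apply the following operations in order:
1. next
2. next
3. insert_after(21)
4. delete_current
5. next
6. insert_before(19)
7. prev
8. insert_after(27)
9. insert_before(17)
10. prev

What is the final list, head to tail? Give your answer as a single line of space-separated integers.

Answer: 7 5 21 17 19 27 9 3 1 4

Derivation:
After 1 (next): list=[7, 5, 8, 9, 3, 1, 4] cursor@5
After 2 (next): list=[7, 5, 8, 9, 3, 1, 4] cursor@8
After 3 (insert_after(21)): list=[7, 5, 8, 21, 9, 3, 1, 4] cursor@8
After 4 (delete_current): list=[7, 5, 21, 9, 3, 1, 4] cursor@21
After 5 (next): list=[7, 5, 21, 9, 3, 1, 4] cursor@9
After 6 (insert_before(19)): list=[7, 5, 21, 19, 9, 3, 1, 4] cursor@9
After 7 (prev): list=[7, 5, 21, 19, 9, 3, 1, 4] cursor@19
After 8 (insert_after(27)): list=[7, 5, 21, 19, 27, 9, 3, 1, 4] cursor@19
After 9 (insert_before(17)): list=[7, 5, 21, 17, 19, 27, 9, 3, 1, 4] cursor@19
After 10 (prev): list=[7, 5, 21, 17, 19, 27, 9, 3, 1, 4] cursor@17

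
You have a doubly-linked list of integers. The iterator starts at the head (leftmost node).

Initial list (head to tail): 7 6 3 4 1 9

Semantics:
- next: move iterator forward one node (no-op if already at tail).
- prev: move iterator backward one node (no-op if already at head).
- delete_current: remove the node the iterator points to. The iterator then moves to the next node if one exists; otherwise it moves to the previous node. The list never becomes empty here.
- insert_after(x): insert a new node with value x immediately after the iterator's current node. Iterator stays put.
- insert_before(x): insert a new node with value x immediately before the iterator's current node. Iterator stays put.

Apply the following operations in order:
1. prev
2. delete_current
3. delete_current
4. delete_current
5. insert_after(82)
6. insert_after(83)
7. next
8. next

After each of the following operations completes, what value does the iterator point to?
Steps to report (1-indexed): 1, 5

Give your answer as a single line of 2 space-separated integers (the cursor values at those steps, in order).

Answer: 7 4

Derivation:
After 1 (prev): list=[7, 6, 3, 4, 1, 9] cursor@7
After 2 (delete_current): list=[6, 3, 4, 1, 9] cursor@6
After 3 (delete_current): list=[3, 4, 1, 9] cursor@3
After 4 (delete_current): list=[4, 1, 9] cursor@4
After 5 (insert_after(82)): list=[4, 82, 1, 9] cursor@4
After 6 (insert_after(83)): list=[4, 83, 82, 1, 9] cursor@4
After 7 (next): list=[4, 83, 82, 1, 9] cursor@83
After 8 (next): list=[4, 83, 82, 1, 9] cursor@82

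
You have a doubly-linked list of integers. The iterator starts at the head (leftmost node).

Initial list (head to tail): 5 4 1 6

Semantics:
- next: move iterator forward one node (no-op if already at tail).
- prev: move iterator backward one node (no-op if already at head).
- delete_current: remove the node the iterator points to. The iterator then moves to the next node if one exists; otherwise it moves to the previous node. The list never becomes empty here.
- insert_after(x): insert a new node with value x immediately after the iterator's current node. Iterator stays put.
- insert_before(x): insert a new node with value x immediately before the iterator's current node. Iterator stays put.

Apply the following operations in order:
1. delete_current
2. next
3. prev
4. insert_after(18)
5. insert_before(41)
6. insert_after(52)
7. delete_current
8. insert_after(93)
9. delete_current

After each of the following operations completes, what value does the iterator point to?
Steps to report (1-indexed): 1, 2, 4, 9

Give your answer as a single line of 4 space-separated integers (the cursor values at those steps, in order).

After 1 (delete_current): list=[4, 1, 6] cursor@4
After 2 (next): list=[4, 1, 6] cursor@1
After 3 (prev): list=[4, 1, 6] cursor@4
After 4 (insert_after(18)): list=[4, 18, 1, 6] cursor@4
After 5 (insert_before(41)): list=[41, 4, 18, 1, 6] cursor@4
After 6 (insert_after(52)): list=[41, 4, 52, 18, 1, 6] cursor@4
After 7 (delete_current): list=[41, 52, 18, 1, 6] cursor@52
After 8 (insert_after(93)): list=[41, 52, 93, 18, 1, 6] cursor@52
After 9 (delete_current): list=[41, 93, 18, 1, 6] cursor@93

Answer: 4 1 4 93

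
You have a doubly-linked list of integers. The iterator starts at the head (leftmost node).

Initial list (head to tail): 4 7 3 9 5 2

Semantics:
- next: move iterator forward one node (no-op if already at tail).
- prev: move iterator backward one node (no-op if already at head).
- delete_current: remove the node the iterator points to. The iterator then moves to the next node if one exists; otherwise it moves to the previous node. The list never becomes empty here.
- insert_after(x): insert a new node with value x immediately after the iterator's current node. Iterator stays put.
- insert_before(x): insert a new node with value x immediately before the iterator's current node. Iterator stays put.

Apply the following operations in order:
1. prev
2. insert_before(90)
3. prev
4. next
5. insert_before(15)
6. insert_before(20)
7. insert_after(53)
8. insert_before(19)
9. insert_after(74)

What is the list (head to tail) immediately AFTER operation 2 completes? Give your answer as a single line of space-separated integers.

Answer: 90 4 7 3 9 5 2

Derivation:
After 1 (prev): list=[4, 7, 3, 9, 5, 2] cursor@4
After 2 (insert_before(90)): list=[90, 4, 7, 3, 9, 5, 2] cursor@4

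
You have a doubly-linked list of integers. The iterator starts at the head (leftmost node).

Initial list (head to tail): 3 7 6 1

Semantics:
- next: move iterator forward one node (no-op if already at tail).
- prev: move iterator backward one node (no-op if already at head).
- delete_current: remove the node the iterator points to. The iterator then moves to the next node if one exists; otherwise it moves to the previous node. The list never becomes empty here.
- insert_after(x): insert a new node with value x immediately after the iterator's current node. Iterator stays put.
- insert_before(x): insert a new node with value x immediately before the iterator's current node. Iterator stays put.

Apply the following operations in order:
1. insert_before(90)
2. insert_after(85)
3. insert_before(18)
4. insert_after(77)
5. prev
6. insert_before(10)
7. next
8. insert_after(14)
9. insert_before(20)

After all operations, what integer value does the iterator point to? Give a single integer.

Answer: 3

Derivation:
After 1 (insert_before(90)): list=[90, 3, 7, 6, 1] cursor@3
After 2 (insert_after(85)): list=[90, 3, 85, 7, 6, 1] cursor@3
After 3 (insert_before(18)): list=[90, 18, 3, 85, 7, 6, 1] cursor@3
After 4 (insert_after(77)): list=[90, 18, 3, 77, 85, 7, 6, 1] cursor@3
After 5 (prev): list=[90, 18, 3, 77, 85, 7, 6, 1] cursor@18
After 6 (insert_before(10)): list=[90, 10, 18, 3, 77, 85, 7, 6, 1] cursor@18
After 7 (next): list=[90, 10, 18, 3, 77, 85, 7, 6, 1] cursor@3
After 8 (insert_after(14)): list=[90, 10, 18, 3, 14, 77, 85, 7, 6, 1] cursor@3
After 9 (insert_before(20)): list=[90, 10, 18, 20, 3, 14, 77, 85, 7, 6, 1] cursor@3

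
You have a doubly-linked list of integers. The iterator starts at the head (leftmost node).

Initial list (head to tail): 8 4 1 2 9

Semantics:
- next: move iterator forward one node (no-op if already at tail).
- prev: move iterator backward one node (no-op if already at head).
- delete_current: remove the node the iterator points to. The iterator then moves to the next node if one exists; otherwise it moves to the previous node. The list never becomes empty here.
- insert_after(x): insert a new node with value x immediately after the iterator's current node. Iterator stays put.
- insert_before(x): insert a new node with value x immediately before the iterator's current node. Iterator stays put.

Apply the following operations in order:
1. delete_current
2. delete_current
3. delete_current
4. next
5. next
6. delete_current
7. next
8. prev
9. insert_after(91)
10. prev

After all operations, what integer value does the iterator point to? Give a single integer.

Answer: 2

Derivation:
After 1 (delete_current): list=[4, 1, 2, 9] cursor@4
After 2 (delete_current): list=[1, 2, 9] cursor@1
After 3 (delete_current): list=[2, 9] cursor@2
After 4 (next): list=[2, 9] cursor@9
After 5 (next): list=[2, 9] cursor@9
After 6 (delete_current): list=[2] cursor@2
After 7 (next): list=[2] cursor@2
After 8 (prev): list=[2] cursor@2
After 9 (insert_after(91)): list=[2, 91] cursor@2
After 10 (prev): list=[2, 91] cursor@2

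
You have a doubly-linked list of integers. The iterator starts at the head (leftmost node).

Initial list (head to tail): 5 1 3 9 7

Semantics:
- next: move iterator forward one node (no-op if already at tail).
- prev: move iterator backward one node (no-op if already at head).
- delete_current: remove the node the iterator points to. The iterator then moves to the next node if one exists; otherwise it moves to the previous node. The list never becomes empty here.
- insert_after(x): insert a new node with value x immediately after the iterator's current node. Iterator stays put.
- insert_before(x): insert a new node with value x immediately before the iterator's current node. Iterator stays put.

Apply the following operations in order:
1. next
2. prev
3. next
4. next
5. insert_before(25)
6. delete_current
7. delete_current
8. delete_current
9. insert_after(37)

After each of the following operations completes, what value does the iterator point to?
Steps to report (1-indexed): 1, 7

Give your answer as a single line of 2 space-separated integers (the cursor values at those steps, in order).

Answer: 1 7

Derivation:
After 1 (next): list=[5, 1, 3, 9, 7] cursor@1
After 2 (prev): list=[5, 1, 3, 9, 7] cursor@5
After 3 (next): list=[5, 1, 3, 9, 7] cursor@1
After 4 (next): list=[5, 1, 3, 9, 7] cursor@3
After 5 (insert_before(25)): list=[5, 1, 25, 3, 9, 7] cursor@3
After 6 (delete_current): list=[5, 1, 25, 9, 7] cursor@9
After 7 (delete_current): list=[5, 1, 25, 7] cursor@7
After 8 (delete_current): list=[5, 1, 25] cursor@25
After 9 (insert_after(37)): list=[5, 1, 25, 37] cursor@25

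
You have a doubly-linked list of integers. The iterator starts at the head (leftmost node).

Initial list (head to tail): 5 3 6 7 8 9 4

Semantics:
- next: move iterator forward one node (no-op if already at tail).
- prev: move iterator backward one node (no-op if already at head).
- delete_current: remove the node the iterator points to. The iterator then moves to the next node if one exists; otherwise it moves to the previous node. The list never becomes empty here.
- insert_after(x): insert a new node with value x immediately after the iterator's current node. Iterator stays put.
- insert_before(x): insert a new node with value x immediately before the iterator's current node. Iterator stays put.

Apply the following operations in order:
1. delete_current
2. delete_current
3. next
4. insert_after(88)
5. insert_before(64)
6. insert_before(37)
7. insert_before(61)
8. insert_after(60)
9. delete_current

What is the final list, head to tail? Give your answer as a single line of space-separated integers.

Answer: 6 64 37 61 60 88 8 9 4

Derivation:
After 1 (delete_current): list=[3, 6, 7, 8, 9, 4] cursor@3
After 2 (delete_current): list=[6, 7, 8, 9, 4] cursor@6
After 3 (next): list=[6, 7, 8, 9, 4] cursor@7
After 4 (insert_after(88)): list=[6, 7, 88, 8, 9, 4] cursor@7
After 5 (insert_before(64)): list=[6, 64, 7, 88, 8, 9, 4] cursor@7
After 6 (insert_before(37)): list=[6, 64, 37, 7, 88, 8, 9, 4] cursor@7
After 7 (insert_before(61)): list=[6, 64, 37, 61, 7, 88, 8, 9, 4] cursor@7
After 8 (insert_after(60)): list=[6, 64, 37, 61, 7, 60, 88, 8, 9, 4] cursor@7
After 9 (delete_current): list=[6, 64, 37, 61, 60, 88, 8, 9, 4] cursor@60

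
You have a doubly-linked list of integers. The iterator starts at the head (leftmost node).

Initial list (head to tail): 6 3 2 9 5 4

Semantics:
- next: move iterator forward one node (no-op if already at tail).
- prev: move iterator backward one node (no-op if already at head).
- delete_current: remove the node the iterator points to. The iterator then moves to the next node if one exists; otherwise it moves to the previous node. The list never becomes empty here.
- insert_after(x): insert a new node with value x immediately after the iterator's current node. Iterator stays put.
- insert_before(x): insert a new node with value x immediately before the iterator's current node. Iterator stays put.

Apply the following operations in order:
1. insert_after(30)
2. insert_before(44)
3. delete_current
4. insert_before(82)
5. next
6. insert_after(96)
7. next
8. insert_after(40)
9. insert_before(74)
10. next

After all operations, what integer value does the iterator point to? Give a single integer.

Answer: 40

Derivation:
After 1 (insert_after(30)): list=[6, 30, 3, 2, 9, 5, 4] cursor@6
After 2 (insert_before(44)): list=[44, 6, 30, 3, 2, 9, 5, 4] cursor@6
After 3 (delete_current): list=[44, 30, 3, 2, 9, 5, 4] cursor@30
After 4 (insert_before(82)): list=[44, 82, 30, 3, 2, 9, 5, 4] cursor@30
After 5 (next): list=[44, 82, 30, 3, 2, 9, 5, 4] cursor@3
After 6 (insert_after(96)): list=[44, 82, 30, 3, 96, 2, 9, 5, 4] cursor@3
After 7 (next): list=[44, 82, 30, 3, 96, 2, 9, 5, 4] cursor@96
After 8 (insert_after(40)): list=[44, 82, 30, 3, 96, 40, 2, 9, 5, 4] cursor@96
After 9 (insert_before(74)): list=[44, 82, 30, 3, 74, 96, 40, 2, 9, 5, 4] cursor@96
After 10 (next): list=[44, 82, 30, 3, 74, 96, 40, 2, 9, 5, 4] cursor@40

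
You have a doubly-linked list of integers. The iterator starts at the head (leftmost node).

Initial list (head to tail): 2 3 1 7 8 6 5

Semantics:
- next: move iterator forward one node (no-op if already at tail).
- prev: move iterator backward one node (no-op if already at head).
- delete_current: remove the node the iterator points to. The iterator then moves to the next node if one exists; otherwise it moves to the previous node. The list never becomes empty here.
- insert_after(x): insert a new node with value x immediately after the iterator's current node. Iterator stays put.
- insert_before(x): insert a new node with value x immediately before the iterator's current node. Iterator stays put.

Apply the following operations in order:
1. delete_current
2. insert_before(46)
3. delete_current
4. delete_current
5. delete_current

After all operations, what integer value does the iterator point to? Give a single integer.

Answer: 8

Derivation:
After 1 (delete_current): list=[3, 1, 7, 8, 6, 5] cursor@3
After 2 (insert_before(46)): list=[46, 3, 1, 7, 8, 6, 5] cursor@3
After 3 (delete_current): list=[46, 1, 7, 8, 6, 5] cursor@1
After 4 (delete_current): list=[46, 7, 8, 6, 5] cursor@7
After 5 (delete_current): list=[46, 8, 6, 5] cursor@8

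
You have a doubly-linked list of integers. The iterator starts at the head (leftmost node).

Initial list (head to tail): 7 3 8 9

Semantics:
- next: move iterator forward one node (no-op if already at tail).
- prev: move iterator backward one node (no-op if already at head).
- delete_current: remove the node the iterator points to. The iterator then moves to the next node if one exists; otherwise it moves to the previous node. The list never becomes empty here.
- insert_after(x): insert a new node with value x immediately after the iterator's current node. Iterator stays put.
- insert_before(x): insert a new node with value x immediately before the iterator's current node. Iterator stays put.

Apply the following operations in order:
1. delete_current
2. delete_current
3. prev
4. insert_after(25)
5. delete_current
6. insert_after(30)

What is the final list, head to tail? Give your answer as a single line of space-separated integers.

Answer: 25 30 9

Derivation:
After 1 (delete_current): list=[3, 8, 9] cursor@3
After 2 (delete_current): list=[8, 9] cursor@8
After 3 (prev): list=[8, 9] cursor@8
After 4 (insert_after(25)): list=[8, 25, 9] cursor@8
After 5 (delete_current): list=[25, 9] cursor@25
After 6 (insert_after(30)): list=[25, 30, 9] cursor@25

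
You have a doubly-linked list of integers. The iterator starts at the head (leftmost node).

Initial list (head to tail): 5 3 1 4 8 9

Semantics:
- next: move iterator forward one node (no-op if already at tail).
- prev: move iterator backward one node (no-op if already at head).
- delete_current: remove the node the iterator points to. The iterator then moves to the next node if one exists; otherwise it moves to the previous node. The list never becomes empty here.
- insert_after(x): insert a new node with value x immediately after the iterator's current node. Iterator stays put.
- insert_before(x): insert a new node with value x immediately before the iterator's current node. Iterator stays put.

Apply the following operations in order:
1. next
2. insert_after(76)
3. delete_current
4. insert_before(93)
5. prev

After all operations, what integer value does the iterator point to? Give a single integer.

After 1 (next): list=[5, 3, 1, 4, 8, 9] cursor@3
After 2 (insert_after(76)): list=[5, 3, 76, 1, 4, 8, 9] cursor@3
After 3 (delete_current): list=[5, 76, 1, 4, 8, 9] cursor@76
After 4 (insert_before(93)): list=[5, 93, 76, 1, 4, 8, 9] cursor@76
After 5 (prev): list=[5, 93, 76, 1, 4, 8, 9] cursor@93

Answer: 93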